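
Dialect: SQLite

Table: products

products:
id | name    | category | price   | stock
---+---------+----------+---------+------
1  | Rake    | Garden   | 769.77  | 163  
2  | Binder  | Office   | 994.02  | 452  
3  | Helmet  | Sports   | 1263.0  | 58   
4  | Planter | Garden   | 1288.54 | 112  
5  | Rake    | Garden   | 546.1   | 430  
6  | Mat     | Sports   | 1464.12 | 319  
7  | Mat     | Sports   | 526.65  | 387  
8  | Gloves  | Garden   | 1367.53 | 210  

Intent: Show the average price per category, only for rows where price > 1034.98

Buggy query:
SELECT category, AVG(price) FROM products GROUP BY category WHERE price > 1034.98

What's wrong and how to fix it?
Bug: WHERE cannot follow GROUP BY

Fix: Move the WHERE clause before GROUP BY

Corrected query:
SELECT category, AVG(price) FROM products WHERE price > 1034.98 GROUP BY category

Result:
category | AVG(price)
---------+-----------
Garden   | 1328.035  
Sports   | 1363.56   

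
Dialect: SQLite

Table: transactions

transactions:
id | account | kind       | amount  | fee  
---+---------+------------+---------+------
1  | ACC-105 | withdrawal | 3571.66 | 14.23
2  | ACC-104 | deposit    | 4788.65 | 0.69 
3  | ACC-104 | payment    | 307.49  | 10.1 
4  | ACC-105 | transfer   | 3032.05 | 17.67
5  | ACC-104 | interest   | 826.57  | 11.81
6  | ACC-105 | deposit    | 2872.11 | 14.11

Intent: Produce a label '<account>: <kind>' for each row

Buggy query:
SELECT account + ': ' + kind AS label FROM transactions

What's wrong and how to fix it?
Bug: SQLite uses || for string concatenation; + coerces text to numbers (yielding 0)

Fix: Use the || operator for string concatenation

Corrected query:
SELECT account || ': ' || kind AS label FROM transactions

Result:
label              
-------------------
ACC-105: withdrawal
ACC-104: deposit   
ACC-104: payment   
ACC-105: transfer  
ACC-104: interest  
ACC-105: deposit   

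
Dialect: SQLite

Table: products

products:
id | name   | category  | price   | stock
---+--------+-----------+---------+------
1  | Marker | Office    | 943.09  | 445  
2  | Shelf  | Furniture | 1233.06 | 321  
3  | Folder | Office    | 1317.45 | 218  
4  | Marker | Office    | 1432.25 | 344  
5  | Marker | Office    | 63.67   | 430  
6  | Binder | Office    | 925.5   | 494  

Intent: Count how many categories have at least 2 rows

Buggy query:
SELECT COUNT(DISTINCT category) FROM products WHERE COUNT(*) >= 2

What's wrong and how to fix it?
Bug: COUNT(*) cannot appear in WHERE; the per-group count doesn't exist yet

Fix: Use a subquery that GROUPs and filters with HAVING, then count its rows

Corrected query:
SELECT COUNT(*) FROM (SELECT category FROM products GROUP BY category HAVING COUNT(*) >= 2)

Result:
COUNT(*)
--------
1       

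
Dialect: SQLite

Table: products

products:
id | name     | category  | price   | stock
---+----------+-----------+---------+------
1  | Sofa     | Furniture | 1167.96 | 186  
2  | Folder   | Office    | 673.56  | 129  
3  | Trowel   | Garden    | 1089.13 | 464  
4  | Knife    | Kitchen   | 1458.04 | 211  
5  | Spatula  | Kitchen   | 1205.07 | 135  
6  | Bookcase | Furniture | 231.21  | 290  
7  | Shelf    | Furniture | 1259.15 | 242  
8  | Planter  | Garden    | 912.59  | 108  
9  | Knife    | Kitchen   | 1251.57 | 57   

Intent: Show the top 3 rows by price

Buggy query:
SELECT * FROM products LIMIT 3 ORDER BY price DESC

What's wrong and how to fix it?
Bug: ORDER BY cannot follow LIMIT; LIMIT is the final clause

Fix: Swap the clauses: ORDER BY first, then LIMIT

Corrected query:
SELECT * FROM products ORDER BY price DESC LIMIT 3

Result:
id | name  | category  | price   | stock
---+-------+-----------+---------+------
4  | Knife | Kitchen   | 1458.04 | 211  
7  | Shelf | Furniture | 1259.15 | 242  
9  | Knife | Kitchen   | 1251.57 | 57   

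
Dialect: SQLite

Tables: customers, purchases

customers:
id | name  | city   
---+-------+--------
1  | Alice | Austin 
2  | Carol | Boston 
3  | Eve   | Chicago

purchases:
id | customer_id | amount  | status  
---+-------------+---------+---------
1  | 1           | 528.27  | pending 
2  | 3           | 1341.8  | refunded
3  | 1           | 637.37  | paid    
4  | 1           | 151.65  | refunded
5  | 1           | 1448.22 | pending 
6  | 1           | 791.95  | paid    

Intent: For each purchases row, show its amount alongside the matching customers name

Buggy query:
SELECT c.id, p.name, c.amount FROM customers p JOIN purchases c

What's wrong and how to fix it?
Bug: JOIN with no ON clause produces a cartesian product; every purchases row pairs with every customers row

Fix: Specify the join condition linking the foreign key to the parent id

Corrected query:
SELECT c.id, p.name, c.amount FROM customers p JOIN purchases c ON c.customer_id = p.id

Result:
id | name  | amount 
---+-------+--------
1  | Alice | 528.27 
2  | Eve   | 1341.8 
3  | Alice | 637.37 
4  | Alice | 151.65 
5  | Alice | 1448.22
6  | Alice | 791.95 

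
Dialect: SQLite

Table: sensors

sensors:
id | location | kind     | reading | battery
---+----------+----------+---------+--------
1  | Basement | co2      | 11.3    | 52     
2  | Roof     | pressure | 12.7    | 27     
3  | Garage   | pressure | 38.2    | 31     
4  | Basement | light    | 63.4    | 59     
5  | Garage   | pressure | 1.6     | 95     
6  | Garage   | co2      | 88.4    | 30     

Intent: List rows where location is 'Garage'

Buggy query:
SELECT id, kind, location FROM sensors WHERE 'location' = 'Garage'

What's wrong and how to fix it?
Bug: Single quotes denote string literals in SQL; the column name is being compared as a constant string

Fix: Remove the quotes around the column name (or use double quotes for an identifier)

Corrected query:
SELECT id, kind, location FROM sensors WHERE location = 'Garage'

Result:
id | kind     | location
---+----------+---------
3  | pressure | Garage  
5  | pressure | Garage  
6  | co2      | Garage  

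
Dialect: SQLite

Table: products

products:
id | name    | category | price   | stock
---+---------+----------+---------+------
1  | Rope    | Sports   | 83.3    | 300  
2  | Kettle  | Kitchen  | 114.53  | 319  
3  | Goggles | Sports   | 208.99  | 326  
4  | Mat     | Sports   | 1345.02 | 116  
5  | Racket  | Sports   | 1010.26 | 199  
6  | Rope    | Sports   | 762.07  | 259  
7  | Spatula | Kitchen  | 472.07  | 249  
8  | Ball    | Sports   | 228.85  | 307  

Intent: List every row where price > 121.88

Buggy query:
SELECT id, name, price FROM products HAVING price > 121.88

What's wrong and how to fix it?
Bug: HAVING filters the output of aggregation, but this query has no GROUP BY and no aggregate functions, so SQLite rejects it (HAVING clause on a non-aggregate query); the condition here is per row

Fix: Replace HAVING with WHERE since the condition applies to individual rows

Corrected query:
SELECT id, name, price FROM products WHERE price > 121.88

Result:
id | name    | price  
---+---------+--------
3  | Goggles | 208.99 
4  | Mat     | 1345.02
5  | Racket  | 1010.26
6  | Rope    | 762.07 
7  | Spatula | 472.07 
8  | Ball    | 228.85 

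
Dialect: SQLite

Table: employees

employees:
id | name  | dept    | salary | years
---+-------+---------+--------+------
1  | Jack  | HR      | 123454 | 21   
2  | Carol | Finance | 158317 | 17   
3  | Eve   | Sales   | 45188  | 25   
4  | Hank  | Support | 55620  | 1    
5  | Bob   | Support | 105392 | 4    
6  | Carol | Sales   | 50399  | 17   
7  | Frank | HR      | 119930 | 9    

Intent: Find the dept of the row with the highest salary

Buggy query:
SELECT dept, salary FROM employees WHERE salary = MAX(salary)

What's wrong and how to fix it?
Bug: WHERE is evaluated per row; an aggregate over the whole table isn't defined there

Fix: Use a subquery: WHERE salary = (SELECT MAX(salary) FROM employees)

Corrected query:
SELECT dept, salary FROM employees WHERE salary = (SELECT MAX(salary) FROM employees)

Result:
dept    | salary
--------+-------
Finance | 158317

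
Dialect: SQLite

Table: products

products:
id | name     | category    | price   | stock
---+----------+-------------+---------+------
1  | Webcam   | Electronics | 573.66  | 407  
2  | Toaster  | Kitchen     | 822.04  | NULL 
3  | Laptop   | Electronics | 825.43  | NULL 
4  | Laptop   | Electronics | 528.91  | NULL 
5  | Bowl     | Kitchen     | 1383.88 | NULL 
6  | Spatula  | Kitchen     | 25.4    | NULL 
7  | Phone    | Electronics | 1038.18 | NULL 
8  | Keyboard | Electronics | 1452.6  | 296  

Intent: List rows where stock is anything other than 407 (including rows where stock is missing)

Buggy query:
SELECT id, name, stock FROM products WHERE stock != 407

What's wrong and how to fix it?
Bug: Inequality against NULL is unknown, not true; rows with NULL are dropped

Fix: Handle NULL separately with IS NULL alongside the inequality

Corrected query:
SELECT id, name, stock FROM products WHERE stock != 407 OR stock IS NULL

Result:
id | name     | stock
---+----------+------
2  | Toaster  | NULL 
3  | Laptop   | NULL 
4  | Laptop   | NULL 
5  | Bowl     | NULL 
6  | Spatula  | NULL 
7  | Phone    | NULL 
8  | Keyboard | 296  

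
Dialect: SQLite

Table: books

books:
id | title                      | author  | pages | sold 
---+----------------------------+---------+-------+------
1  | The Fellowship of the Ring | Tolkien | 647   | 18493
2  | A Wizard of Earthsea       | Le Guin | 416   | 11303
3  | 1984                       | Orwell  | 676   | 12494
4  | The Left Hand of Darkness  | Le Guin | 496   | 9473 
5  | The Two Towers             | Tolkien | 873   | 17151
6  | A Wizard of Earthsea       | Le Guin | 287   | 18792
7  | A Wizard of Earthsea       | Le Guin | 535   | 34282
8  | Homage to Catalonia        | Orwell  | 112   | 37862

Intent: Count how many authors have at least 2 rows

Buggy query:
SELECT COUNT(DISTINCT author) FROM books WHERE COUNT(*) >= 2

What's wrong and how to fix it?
Bug: COUNT(*) cannot appear in WHERE; the per-group count doesn't exist yet

Fix: Use a subquery that GROUPs and filters with HAVING, then count its rows

Corrected query:
SELECT COUNT(*) FROM (SELECT author FROM books GROUP BY author HAVING COUNT(*) >= 2)

Result:
COUNT(*)
--------
3       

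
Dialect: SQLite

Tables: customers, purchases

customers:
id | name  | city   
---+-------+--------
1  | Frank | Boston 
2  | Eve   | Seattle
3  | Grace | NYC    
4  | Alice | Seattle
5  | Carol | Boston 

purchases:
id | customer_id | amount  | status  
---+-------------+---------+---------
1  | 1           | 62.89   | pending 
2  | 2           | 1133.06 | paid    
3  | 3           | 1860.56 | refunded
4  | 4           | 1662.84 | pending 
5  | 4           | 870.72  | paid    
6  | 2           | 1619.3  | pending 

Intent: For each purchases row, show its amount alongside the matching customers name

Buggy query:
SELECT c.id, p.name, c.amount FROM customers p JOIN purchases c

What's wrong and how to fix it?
Bug: Missing join condition: each purchases row is matched to all customers rows instead of just its own

Fix: Add ON c.customer_id = p.id to the JOIN

Corrected query:
SELECT c.id, p.name, c.amount FROM customers p JOIN purchases c ON c.customer_id = p.id

Result:
id | name  | amount 
---+-------+--------
1  | Frank | 62.89  
2  | Eve   | 1133.06
3  | Grace | 1860.56
4  | Alice | 1662.84
5  | Alice | 870.72 
6  | Eve   | 1619.3 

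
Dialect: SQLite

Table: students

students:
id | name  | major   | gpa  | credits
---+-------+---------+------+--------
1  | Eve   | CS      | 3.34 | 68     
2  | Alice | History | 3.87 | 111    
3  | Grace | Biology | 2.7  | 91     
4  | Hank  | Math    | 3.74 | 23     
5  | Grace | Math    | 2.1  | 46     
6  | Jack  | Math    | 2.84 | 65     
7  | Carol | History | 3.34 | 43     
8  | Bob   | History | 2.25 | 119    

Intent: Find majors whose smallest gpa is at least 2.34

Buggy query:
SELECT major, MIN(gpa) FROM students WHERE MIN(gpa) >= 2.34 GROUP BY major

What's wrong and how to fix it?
Bug: MIN() in WHERE is a misuse of aggregate

Fix: Use HAVING for the per-group MIN condition

Corrected query:
SELECT major, MIN(gpa) FROM students GROUP BY major HAVING MIN(gpa) >= 2.34

Result:
major   | MIN(gpa)
--------+---------
Biology | 2.7     
CS      | 3.34    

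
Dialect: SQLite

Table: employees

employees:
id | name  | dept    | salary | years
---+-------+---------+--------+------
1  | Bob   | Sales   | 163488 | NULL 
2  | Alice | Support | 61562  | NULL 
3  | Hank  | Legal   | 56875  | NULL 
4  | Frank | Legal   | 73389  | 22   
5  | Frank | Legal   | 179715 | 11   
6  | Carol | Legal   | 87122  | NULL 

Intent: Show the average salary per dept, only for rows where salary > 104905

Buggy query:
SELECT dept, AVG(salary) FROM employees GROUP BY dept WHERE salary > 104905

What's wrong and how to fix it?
Bug: WHERE cannot follow GROUP BY

Fix: Move the WHERE clause before GROUP BY

Corrected query:
SELECT dept, AVG(salary) FROM employees WHERE salary > 104905 GROUP BY dept

Result:
dept  | AVG(salary)
------+------------
Legal | 179715     
Sales | 163488     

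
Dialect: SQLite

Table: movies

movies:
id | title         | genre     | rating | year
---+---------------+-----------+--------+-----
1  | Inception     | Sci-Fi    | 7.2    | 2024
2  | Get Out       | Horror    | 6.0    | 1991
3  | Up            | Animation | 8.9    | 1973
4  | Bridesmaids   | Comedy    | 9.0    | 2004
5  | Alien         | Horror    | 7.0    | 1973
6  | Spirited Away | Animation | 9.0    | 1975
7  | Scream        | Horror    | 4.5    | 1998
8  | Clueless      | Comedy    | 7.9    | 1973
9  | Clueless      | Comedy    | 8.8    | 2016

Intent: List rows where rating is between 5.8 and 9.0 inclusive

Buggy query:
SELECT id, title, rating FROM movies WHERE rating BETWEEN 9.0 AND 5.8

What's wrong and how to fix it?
Bug: BETWEEN expects the lower bound first; with 9.0 AND 5.8 the range is empty

Fix: Swap the bounds so the smaller value comes first

Corrected query:
SELECT id, title, rating FROM movies WHERE rating BETWEEN 5.8 AND 9.0

Result:
id | title         | rating
---+---------------+-------
1  | Inception     | 7.2   
2  | Get Out       | 6     
3  | Up            | 8.9   
4  | Bridesmaids   | 9     
5  | Alien         | 7     
6  | Spirited Away | 9     
8  | Clueless      | 7.9   
9  | Clueless      | 8.8   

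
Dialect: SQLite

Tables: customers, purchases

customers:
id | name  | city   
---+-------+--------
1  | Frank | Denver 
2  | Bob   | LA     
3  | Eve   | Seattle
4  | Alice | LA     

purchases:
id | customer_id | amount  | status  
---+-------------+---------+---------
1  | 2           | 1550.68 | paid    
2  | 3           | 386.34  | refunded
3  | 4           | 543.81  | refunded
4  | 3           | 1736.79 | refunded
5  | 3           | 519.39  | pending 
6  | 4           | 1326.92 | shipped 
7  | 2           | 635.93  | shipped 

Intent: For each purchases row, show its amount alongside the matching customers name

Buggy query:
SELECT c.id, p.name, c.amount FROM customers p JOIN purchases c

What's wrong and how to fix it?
Bug: JOIN with no ON clause produces a cartesian product; every purchases row pairs with every customers row

Fix: Add ON c.customer_id = p.id to the JOIN

Corrected query:
SELECT c.id, p.name, c.amount FROM customers p JOIN purchases c ON c.customer_id = p.id

Result:
id | name  | amount 
---+-------+--------
1  | Bob   | 1550.68
2  | Eve   | 386.34 
3  | Alice | 543.81 
4  | Eve   | 1736.79
5  | Eve   | 519.39 
6  | Alice | 1326.92
7  | Bob   | 635.93 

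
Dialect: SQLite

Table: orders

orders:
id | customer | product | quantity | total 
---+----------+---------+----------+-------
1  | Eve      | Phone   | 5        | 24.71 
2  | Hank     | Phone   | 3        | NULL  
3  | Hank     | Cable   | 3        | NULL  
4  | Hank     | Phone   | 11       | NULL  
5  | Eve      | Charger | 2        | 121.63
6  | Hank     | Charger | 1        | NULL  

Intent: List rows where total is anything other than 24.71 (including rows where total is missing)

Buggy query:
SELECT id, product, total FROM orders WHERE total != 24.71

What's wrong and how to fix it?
Bug: 'total != 24.71' is unknown when total is NULL, so NULL rows are silently excluded

Fix: Add an explicit OR total IS NULL to include the missing-value rows

Corrected query:
SELECT id, product, total FROM orders WHERE total != 24.71 OR total IS NULL

Result:
id | product | total 
---+---------+-------
2  | Phone   | NULL  
3  | Cable   | NULL  
4  | Phone   | NULL  
5  | Charger | 121.63
6  | Charger | NULL  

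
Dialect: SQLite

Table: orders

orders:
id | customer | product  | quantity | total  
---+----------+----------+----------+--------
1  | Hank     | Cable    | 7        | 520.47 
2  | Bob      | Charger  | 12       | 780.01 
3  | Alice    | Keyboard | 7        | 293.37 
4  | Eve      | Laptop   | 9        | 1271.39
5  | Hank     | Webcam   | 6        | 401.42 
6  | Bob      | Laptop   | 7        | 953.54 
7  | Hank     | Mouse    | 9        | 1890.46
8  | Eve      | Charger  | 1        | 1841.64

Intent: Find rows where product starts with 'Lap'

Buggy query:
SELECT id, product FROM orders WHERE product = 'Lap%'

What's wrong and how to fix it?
Bug: '=' compares the literal string including the % character; pattern matching needs LIKE

Fix: Replace '=' with LIKE so 'Lap%' is treated as a pattern

Corrected query:
SELECT id, product FROM orders WHERE product LIKE 'Lap%'

Result:
id | product
---+--------
4  | Laptop 
6  | Laptop 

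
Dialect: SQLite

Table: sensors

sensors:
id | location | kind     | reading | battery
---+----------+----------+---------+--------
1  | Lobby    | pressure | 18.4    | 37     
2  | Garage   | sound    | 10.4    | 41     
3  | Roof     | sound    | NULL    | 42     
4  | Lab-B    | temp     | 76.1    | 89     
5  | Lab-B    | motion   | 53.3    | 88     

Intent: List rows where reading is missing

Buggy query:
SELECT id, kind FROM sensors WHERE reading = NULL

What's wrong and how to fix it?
Bug: Comparing to NULL with '=' never matches; NULL = NULL is unknown, not true

Fix: Replace '= NULL' with 'IS NULL'

Corrected query:
SELECT id, kind FROM sensors WHERE reading IS NULL

Result:
id | kind 
---+------
3  | sound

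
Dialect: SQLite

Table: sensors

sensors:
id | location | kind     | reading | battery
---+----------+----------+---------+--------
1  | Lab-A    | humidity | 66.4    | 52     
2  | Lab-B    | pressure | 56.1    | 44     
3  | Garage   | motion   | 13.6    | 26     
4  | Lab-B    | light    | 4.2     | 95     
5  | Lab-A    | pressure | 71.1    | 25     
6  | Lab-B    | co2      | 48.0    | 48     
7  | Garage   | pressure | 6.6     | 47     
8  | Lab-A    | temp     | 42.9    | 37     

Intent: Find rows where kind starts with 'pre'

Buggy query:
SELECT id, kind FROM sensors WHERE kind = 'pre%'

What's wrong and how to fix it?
Bug: Wildcards only work with LIKE; '=' treats '%' as a literal character

Fix: Replace '=' with LIKE so 'pre%' is treated as a pattern

Corrected query:
SELECT id, kind FROM sensors WHERE kind LIKE 'pre%'

Result:
id | kind    
---+---------
2  | pressure
5  | pressure
7  | pressure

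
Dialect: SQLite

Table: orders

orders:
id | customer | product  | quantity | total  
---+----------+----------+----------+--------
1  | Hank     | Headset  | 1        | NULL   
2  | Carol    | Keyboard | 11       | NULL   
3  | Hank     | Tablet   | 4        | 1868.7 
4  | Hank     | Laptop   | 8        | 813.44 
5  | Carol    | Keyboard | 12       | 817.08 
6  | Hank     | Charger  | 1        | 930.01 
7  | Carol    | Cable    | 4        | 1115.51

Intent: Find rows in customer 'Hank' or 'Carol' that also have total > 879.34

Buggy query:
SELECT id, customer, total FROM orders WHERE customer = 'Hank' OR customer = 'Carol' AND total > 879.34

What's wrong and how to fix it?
Bug: AND binds tighter than OR, so this parses as customer = 'Hank' OR (customer = 'Carol' AND total > 879.34)

Fix: Add parentheses around the OR so the AND applies to both alternatives

Corrected query:
SELECT id, customer, total FROM orders WHERE (customer = 'Hank' OR customer = 'Carol') AND total > 879.34

Result:
id | customer | total  
---+----------+--------
3  | Hank     | 1868.7 
6  | Hank     | 930.01 
7  | Carol    | 1115.51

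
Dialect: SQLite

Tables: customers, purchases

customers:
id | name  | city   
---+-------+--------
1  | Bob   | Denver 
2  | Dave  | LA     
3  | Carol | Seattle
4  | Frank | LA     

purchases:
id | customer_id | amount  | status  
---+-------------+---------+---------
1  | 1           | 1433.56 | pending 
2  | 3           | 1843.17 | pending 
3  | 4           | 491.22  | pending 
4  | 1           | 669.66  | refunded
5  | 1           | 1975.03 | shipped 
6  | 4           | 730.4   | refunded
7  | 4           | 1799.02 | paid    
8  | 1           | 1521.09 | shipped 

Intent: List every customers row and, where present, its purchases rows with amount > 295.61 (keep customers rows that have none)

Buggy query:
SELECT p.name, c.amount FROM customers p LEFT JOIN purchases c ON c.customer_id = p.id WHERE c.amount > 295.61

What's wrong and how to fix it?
Bug: Filtering c.amount in WHERE discards the NULL rows produced by LEFT JOIN, turning it into an inner join

Fix: Put 'c.amount > 295.61' in the JOIN's ON clause instead of WHERE

Corrected query:
SELECT p.name, c.amount FROM customers p LEFT JOIN purchases c ON c.customer_id = p.id AND c.amount > 295.61

Result:
name  | amount 
------+--------
Bob   | 669.66 
Bob   | 1433.56
Bob   | 1521.09
Bob   | 1975.03
Dave  | NULL   
Carol | 1843.17
Frank | 491.22 
Frank | 730.4  
Frank | 1799.02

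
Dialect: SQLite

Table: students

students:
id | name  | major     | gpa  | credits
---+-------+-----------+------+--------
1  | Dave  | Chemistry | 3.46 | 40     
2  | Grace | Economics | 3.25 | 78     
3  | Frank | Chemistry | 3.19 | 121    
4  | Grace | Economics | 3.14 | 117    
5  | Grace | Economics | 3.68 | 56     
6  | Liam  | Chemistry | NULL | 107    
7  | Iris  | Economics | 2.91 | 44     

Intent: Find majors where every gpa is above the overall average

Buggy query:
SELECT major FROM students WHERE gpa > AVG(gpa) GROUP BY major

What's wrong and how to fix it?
Bug: AVG() is an aggregate; it can't sit directly in WHERE

Fix: Use a subquery for AVG and a HAVING MIN(...) filter so the condition holds for every row in the group

Corrected query:
SELECT major FROM students GROUP BY major HAVING MIN(gpa) > (SELECT AVG(gpa) FROM students)

Result:
(no rows)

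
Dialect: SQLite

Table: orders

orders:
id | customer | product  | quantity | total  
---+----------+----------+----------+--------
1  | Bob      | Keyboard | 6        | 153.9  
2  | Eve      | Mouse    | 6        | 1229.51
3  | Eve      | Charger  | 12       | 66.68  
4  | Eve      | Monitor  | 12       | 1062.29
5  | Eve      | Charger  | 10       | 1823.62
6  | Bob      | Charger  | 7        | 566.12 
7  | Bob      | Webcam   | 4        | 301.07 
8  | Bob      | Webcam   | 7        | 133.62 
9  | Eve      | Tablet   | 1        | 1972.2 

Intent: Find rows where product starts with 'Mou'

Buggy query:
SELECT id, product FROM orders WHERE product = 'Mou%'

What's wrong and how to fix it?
Bug: Wildcards only work with LIKE; '=' treats '%' as a literal character

Fix: Use LIKE for wildcard pattern matching

Corrected query:
SELECT id, product FROM orders WHERE product LIKE 'Mou%'

Result:
id | product
---+--------
2  | Mouse  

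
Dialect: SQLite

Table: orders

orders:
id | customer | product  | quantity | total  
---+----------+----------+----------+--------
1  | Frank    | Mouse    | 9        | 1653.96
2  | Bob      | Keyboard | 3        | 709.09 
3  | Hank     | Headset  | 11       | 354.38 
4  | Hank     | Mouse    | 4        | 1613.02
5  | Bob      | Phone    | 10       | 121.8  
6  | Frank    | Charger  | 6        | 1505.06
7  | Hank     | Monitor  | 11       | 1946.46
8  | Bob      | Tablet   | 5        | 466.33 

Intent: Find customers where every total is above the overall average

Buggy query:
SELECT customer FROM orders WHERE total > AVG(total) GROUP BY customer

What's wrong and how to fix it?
Bug: WHERE evaluates per row before aggregation, so AVG() is unavailable

Fix: Compute the overall average in a scalar subquery and compare each group's MIN against it in HAVING

Corrected query:
SELECT customer FROM orders GROUP BY customer HAVING MIN(total) > (SELECT AVG(total) FROM orders)

Result:
customer
--------
Frank   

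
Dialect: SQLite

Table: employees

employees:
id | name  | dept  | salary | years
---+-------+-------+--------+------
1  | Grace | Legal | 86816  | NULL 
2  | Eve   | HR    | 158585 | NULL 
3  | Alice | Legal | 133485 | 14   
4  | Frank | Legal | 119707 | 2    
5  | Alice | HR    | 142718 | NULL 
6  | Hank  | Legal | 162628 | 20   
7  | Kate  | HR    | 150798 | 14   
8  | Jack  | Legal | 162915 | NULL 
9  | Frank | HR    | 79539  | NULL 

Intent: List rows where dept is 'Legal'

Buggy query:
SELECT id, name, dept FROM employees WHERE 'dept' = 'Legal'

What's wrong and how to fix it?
Bug: 'dept' in single quotes is a string literal, not the column; the comparison is literal-vs-literal and never true

Fix: Reference the column as dept without single quotes

Corrected query:
SELECT id, name, dept FROM employees WHERE dept = 'Legal'

Result:
id | name  | dept 
---+-------+------
1  | Grace | Legal
3  | Alice | Legal
4  | Frank | Legal
6  | Hank  | Legal
8  | Jack  | Legal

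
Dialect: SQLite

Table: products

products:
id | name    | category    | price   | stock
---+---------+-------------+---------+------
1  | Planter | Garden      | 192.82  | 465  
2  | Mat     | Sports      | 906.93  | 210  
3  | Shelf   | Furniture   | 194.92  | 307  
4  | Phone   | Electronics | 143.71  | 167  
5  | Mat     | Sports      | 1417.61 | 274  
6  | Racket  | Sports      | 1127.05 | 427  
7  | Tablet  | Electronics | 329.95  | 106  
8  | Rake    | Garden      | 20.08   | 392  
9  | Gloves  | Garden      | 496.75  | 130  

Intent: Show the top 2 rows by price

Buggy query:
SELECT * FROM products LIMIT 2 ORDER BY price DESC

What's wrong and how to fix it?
Bug: LIMIT must come after ORDER BY

Fix: Swap the clauses: ORDER BY first, then LIMIT

Corrected query:
SELECT * FROM products ORDER BY price DESC LIMIT 2

Result:
id | name   | category | price   | stock
---+--------+----------+---------+------
5  | Mat    | Sports   | 1417.61 | 274  
6  | Racket | Sports   | 1127.05 | 427  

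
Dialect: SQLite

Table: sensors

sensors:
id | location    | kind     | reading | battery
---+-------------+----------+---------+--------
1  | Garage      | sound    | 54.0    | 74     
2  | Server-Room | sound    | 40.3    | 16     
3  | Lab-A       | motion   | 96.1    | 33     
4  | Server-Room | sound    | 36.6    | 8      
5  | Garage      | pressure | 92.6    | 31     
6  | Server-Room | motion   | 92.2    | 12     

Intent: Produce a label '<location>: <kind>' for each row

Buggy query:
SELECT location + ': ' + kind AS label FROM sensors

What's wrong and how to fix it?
Bug: '+' is numeric addition; on text columns SQLite converts them to 0 instead of concatenating

Fix: Replace + with || to concatenate text

Corrected query:
SELECT location || ': ' || kind AS label FROM sensors

Result:
label              
-------------------
Garage: sound      
Server-Room: sound 
Lab-A: motion      
Server-Room: sound 
Garage: pressure   
Server-Room: motion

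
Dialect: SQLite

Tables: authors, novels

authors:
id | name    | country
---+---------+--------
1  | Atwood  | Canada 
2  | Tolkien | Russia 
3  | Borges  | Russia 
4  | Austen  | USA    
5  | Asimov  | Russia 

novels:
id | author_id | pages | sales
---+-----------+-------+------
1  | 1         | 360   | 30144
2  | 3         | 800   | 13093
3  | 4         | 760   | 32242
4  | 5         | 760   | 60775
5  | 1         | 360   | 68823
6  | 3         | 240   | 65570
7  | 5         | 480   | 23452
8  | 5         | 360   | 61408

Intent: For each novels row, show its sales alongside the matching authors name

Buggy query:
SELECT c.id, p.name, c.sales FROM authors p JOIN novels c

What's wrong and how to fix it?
Bug: Missing join condition: each novels row is matched to all authors rows instead of just its own

Fix: Specify the join condition linking the foreign key to the parent id

Corrected query:
SELECT c.id, p.name, c.sales FROM authors p JOIN novels c ON c.author_id = p.id

Result:
id | name   | sales
---+--------+------
1  | Atwood | 30144
2  | Borges | 13093
3  | Austen | 32242
4  | Asimov | 60775
5  | Atwood | 68823
6  | Borges | 65570
7  | Asimov | 23452
8  | Asimov | 61408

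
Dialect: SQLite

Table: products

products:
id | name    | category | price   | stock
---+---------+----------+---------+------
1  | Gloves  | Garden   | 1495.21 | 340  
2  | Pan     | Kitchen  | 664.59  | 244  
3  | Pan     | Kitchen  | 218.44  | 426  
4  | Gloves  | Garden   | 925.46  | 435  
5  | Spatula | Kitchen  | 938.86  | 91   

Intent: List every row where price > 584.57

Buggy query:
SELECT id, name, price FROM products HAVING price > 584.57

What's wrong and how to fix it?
Bug: HAVING filters the output of aggregation, but this query has no GROUP BY and no aggregate functions, so SQLite rejects it (HAVING clause on a non-aggregate query); the condition here is per row

Fix: Replace HAVING with WHERE since the condition applies to individual rows

Corrected query:
SELECT id, name, price FROM products WHERE price > 584.57

Result:
id | name    | price  
---+---------+--------
1  | Gloves  | 1495.21
2  | Pan     | 664.59 
4  | Gloves  | 925.46 
5  | Spatula | 938.86 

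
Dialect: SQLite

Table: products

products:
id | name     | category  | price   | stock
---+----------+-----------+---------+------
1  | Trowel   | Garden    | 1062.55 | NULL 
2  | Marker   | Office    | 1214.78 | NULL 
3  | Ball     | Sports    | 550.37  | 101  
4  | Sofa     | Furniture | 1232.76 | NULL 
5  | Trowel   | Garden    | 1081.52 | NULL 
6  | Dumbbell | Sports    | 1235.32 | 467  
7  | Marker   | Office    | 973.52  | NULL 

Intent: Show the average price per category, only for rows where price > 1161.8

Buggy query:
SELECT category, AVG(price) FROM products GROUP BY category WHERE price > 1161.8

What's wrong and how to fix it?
Bug: WHERE cannot follow GROUP BY

Fix: Place WHERE between FROM and GROUP BY

Corrected query:
SELECT category, AVG(price) FROM products WHERE price > 1161.8 GROUP BY category

Result:
category  | AVG(price)
----------+-----------
Furniture | 1232.76   
Office    | 1214.78   
Sports    | 1235.32   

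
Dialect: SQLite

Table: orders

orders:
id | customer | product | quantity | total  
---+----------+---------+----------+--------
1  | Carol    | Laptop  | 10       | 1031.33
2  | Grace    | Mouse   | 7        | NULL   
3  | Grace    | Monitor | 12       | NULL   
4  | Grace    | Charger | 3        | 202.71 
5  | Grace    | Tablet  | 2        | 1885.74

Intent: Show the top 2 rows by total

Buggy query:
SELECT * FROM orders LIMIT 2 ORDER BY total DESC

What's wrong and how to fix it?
Bug: LIMIT must come after ORDER BY

Fix: Sort with ORDER BY, then apply LIMIT

Corrected query:
SELECT * FROM orders ORDER BY total DESC LIMIT 2

Result:
id | customer | product | quantity | total  
---+----------+---------+----------+--------
5  | Grace    | Tablet  | 2        | 1885.74
1  | Carol    | Laptop  | 10       | 1031.33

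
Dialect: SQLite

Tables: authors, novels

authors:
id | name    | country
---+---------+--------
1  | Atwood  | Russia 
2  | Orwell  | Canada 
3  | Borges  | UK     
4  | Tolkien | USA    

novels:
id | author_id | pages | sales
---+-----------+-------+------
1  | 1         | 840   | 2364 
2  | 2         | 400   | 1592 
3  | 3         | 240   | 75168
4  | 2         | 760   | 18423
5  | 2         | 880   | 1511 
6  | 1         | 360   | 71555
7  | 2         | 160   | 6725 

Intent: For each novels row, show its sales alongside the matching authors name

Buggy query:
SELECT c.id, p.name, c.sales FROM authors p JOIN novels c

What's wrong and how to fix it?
Bug: Missing join condition: each novels row is matched to all authors rows instead of just its own

Fix: Add ON c.author_id = p.id to the JOIN

Corrected query:
SELECT c.id, p.name, c.sales FROM authors p JOIN novels c ON c.author_id = p.id

Result:
id | name   | sales
---+--------+------
1  | Atwood | 2364 
2  | Orwell | 1592 
3  | Borges | 75168
4  | Orwell | 18423
5  | Orwell | 1511 
6  | Atwood | 71555
7  | Orwell | 6725 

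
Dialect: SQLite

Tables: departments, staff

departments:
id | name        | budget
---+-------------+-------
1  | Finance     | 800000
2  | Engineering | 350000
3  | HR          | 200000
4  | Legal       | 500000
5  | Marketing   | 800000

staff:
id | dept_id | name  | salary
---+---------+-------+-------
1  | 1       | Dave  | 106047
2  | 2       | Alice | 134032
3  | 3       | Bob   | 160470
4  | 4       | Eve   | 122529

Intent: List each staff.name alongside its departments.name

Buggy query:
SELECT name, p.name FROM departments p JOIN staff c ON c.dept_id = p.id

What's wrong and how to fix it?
Bug: Both tables have a 'name' column; the unqualified reference is ambiguous

Fix: Qualify the column with its table alias (c.name)

Corrected query:
SELECT c.name, p.name FROM departments p JOIN staff c ON c.dept_id = p.id

Result:
name  | name       
------+------------
Dave  | Finance    
Alice | Engineering
Bob   | HR         
Eve   | Legal      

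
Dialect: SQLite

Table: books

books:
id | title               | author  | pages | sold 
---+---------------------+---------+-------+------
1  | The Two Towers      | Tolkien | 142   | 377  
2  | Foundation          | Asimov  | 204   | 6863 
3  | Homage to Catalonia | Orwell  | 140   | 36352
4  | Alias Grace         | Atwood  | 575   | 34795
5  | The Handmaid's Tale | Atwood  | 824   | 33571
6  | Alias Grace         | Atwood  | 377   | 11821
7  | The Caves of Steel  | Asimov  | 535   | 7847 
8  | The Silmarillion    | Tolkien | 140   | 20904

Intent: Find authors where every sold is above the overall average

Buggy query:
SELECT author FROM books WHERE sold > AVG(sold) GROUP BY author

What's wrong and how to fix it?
Bug: WHERE evaluates per row before aggregation, so AVG() is unavailable

Fix: Use a subquery for AVG and a HAVING MIN(...) filter so the condition holds for every row in the group

Corrected query:
SELECT author FROM books GROUP BY author HAVING MIN(sold) > (SELECT AVG(sold) FROM books)

Result:
author
------
Orwell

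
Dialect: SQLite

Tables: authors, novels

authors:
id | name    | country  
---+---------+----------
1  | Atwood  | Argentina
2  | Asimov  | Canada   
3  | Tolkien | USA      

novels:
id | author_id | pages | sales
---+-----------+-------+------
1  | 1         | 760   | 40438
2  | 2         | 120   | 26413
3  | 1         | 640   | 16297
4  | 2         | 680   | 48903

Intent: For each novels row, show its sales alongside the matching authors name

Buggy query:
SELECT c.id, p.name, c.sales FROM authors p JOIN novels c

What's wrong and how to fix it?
Bug: JOIN with no ON clause produces a cartesian product; every novels row pairs with every authors row

Fix: Specify the join condition linking the foreign key to the parent id

Corrected query:
SELECT c.id, p.name, c.sales FROM authors p JOIN novels c ON c.author_id = p.id

Result:
id | name   | sales
---+--------+------
1  | Atwood | 40438
2  | Asimov | 26413
3  | Atwood | 16297
4  | Asimov | 48903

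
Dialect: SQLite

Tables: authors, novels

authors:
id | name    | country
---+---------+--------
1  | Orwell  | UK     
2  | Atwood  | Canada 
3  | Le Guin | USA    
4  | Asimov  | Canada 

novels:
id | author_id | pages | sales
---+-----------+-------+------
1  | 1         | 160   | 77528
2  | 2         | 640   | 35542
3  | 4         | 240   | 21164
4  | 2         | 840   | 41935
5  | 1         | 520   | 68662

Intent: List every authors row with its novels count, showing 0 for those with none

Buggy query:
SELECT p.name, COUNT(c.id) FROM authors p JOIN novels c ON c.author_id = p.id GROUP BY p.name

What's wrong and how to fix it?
Bug: An inner join excludes parents with zero children

Fix: Use LEFT JOIN so parents without children still appear (COUNT(c.id) gives 0)

Corrected query:
SELECT p.name, COUNT(c.id) FROM authors p LEFT JOIN novels c ON c.author_id = p.id GROUP BY p.name

Result:
name    | COUNT(c.id)
--------+------------
Asimov  | 1          
Atwood  | 2          
Le Guin | 0          
Orwell  | 2          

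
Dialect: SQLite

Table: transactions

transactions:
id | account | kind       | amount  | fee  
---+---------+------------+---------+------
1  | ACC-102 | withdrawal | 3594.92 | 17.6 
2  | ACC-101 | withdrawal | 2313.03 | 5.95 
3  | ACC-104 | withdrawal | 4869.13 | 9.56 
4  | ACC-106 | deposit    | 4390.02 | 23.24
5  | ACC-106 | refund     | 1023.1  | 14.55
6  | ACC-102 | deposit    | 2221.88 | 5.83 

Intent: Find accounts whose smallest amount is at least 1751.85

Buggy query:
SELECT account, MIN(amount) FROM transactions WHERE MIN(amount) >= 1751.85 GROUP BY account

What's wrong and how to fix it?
Bug: Aggregates like MIN are computed per group after WHERE runs

Fix: Replace WHERE with HAVING after the GROUP BY

Corrected query:
SELECT account, MIN(amount) FROM transactions GROUP BY account HAVING MIN(amount) >= 1751.85

Result:
account | MIN(amount)
--------+------------
ACC-101 | 2313.03    
ACC-102 | 2221.88    
ACC-104 | 4869.13    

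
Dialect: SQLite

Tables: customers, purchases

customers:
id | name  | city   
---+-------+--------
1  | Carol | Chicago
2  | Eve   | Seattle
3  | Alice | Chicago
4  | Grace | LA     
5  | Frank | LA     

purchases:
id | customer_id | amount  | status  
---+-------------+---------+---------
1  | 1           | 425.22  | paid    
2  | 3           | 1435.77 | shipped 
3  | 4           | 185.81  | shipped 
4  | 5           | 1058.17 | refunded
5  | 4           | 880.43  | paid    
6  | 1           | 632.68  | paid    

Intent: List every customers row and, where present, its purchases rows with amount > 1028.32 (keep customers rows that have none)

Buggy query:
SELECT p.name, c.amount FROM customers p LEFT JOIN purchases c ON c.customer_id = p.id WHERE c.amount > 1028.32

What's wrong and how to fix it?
Bug: Filtering c.amount in WHERE discards the NULL rows produced by LEFT JOIN, turning it into an inner join

Fix: Put 'c.amount > 1028.32' in the JOIN's ON clause instead of WHERE

Corrected query:
SELECT p.name, c.amount FROM customers p LEFT JOIN purchases c ON c.customer_id = p.id AND c.amount > 1028.32

Result:
name  | amount 
------+--------
Carol | NULL   
Eve   | NULL   
Alice | 1435.77
Grace | NULL   
Frank | 1058.17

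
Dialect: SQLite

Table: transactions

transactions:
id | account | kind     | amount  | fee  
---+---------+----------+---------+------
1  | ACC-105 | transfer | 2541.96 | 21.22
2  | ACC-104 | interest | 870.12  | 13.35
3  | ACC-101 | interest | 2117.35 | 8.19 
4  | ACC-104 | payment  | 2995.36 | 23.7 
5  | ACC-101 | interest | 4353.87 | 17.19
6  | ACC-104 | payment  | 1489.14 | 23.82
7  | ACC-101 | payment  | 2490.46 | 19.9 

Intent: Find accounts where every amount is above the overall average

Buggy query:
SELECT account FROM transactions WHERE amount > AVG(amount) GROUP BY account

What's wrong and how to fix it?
Bug: WHERE evaluates per row before aggregation, so AVG() is unavailable

Fix: Compute the overall average in a scalar subquery and compare each group's MIN against it in HAVING

Corrected query:
SELECT account FROM transactions GROUP BY account HAVING MIN(amount) > (SELECT AVG(amount) FROM transactions)

Result:
account
-------
ACC-105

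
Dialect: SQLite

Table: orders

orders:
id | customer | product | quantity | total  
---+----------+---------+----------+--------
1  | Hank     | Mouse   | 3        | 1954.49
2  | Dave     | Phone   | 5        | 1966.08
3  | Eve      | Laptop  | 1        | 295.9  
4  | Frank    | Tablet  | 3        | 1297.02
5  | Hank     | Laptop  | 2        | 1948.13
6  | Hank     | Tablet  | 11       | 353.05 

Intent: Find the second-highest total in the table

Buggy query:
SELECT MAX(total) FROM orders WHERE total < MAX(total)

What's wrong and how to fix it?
Bug: MAX(total) on the right of the comparison is an aggregate-in-WHERE error

Fix: Compute the overall MAX in a subquery, then take MAX of rows below it

Corrected query:
SELECT MAX(total) FROM orders WHERE total < (SELECT MAX(total) FROM orders)

Result:
MAX(total)
----------
1954.49   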